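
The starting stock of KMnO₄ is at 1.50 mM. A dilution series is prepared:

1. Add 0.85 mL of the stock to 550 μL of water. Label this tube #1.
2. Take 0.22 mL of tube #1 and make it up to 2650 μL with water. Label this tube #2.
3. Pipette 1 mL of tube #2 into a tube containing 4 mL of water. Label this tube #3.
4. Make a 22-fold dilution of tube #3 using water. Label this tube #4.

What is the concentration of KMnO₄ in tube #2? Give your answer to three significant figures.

Step 1: 0.85 mL + 550 μL = 1.4 mL total → factor 1.4/0.85 = 1.6471
Step 2: 0.22 mL brought to 2650 μL → factor 2.65/0.22 = 12.045
Dilution factor through tube #2 = 1.6471 × 12.045 = 19.84
[tube #2] = 1.50 mM / 19.84 = 0.0756 mM

0.0756 mM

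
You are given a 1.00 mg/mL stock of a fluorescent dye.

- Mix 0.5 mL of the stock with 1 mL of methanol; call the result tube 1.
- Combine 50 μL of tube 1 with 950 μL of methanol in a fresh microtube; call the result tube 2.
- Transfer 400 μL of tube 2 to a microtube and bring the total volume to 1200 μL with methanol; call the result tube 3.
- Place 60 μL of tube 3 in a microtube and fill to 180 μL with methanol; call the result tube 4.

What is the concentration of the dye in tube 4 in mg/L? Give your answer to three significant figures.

Step 1: 0.5 mL + 1 mL = 1.5 mL total → factor 1.5/0.5 = 3
Step 2: 50 μL + 950 μL = 1000 μL total → factor 1000/50 = 20
Step 3: 400 μL brought to 1200 μL → factor 1200/400 = 3
Step 4: 60 μL brought to 180 μL → factor 180/60 = 3
Overall dilution factor = 3 × 20 × 3 × 3 = 540
Final = 1.00 mg/mL / 540 = 0.001852 mg/mL = 1.85 mg/L

1.85 mg/L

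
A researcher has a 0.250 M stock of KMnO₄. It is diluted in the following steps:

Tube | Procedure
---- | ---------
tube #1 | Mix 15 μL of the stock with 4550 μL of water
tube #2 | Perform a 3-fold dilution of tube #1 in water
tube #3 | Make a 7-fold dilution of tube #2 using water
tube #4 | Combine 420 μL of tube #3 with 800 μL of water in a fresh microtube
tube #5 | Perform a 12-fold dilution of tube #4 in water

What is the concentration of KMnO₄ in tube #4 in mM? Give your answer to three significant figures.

0.0135 mM

Step 1: 15 μL + 4550 μL = 4565 μL total → factor 4565/15 = 304.33
Step 2: 3-fold → factor 3
Step 3: 7-fold → factor 7
Step 4: 420 μL + 800 μL = 1220 μL total → factor 1220/420 = 2.9048
Dilution factor through tube #4 = 304.33 × 3 × 7 × 2.9048 = 18564
[tube #4] = 0.250 M / 18564 = 1.347 × 10^-5 M = 0.0135 mM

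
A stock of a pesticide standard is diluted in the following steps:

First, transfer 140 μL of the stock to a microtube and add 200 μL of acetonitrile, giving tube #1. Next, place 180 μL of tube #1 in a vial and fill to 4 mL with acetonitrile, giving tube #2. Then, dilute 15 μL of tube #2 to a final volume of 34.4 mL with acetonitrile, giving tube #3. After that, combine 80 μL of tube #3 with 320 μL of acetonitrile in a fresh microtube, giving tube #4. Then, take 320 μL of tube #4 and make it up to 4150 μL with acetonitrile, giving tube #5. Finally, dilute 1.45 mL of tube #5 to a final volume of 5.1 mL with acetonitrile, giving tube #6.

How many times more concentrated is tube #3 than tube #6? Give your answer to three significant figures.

Step 1: 140 μL + 200 μL = 340 μL total → factor 340/140 = 2.4286
Step 2: 180 μL brought to 4 mL → factor 4000/180 = 22.222
Step 3: 15 μL brought to 34.4 mL → factor 34400/15 = 2293.3
Step 4: 80 μL + 320 μL = 400 μL total → factor 400/80 = 5
Step 5: 320 μL brought to 4150 μL → factor 4150/320 = 12.969
Step 6: 1.45 mL brought to 5.1 mL → factor 5.1/1.45 = 3.5172
Dilution factor to tube #3 = 1.2377 × 10^5; to tube #6 = 2.8228 × 10^7
[tube #3]/[tube #6] = (factor to tube #6)/(factor to tube #3) = 2.8228 × 10^7/1.2377 × 10^5 = 228

228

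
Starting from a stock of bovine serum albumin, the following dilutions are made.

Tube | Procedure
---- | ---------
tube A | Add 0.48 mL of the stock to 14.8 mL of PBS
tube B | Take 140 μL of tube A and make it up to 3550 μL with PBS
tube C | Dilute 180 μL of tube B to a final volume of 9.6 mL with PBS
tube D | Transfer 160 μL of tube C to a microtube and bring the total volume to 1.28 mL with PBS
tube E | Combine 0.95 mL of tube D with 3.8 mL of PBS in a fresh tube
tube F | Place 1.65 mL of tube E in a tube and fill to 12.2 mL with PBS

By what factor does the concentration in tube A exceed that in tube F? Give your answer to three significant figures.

4.00 × 10^5

Step 1: 0.48 mL + 14.8 mL = 15.28 mL total → factor 15.28/0.48 = 31.833
Step 2: 140 μL brought to 3550 μL → factor 3550/140 = 25.357
Step 3: 180 μL brought to 9.6 mL → factor 9600/180 = 53.333
Step 4: 160 μL brought to 1.28 mL → factor 1280/160 = 8
Step 5: 0.95 mL + 3.8 mL = 4.75 mL total → factor 4.75/0.95 = 5
Step 6: 1.65 mL brought to 12.2 mL → factor 12.2/1.65 = 7.3939
Dilution factor to tube A = 31.833; to tube F = 1.2733 × 10^7
[tube A]/[tube F] = (factor to tube F)/(factor to tube A) = 1.2733 × 10^7/31.833 = 4.00 × 10^5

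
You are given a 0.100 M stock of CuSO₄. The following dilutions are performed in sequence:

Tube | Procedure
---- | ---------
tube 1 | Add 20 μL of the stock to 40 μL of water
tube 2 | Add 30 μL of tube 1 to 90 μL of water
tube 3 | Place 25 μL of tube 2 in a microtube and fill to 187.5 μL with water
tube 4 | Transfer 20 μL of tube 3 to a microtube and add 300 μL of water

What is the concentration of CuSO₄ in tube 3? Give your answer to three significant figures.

0.00111 M

Step 1: 20 μL + 40 μL = 60 μL total → factor 60/20 = 3
Step 2: 30 μL + 90 μL = 120 μL total → factor 120/30 = 4
Step 3: 25 μL brought to 187.5 μL → factor 187.5/25 = 7.5
Dilution factor through tube 3 = 3 × 4 × 7.5 = 90
[tube 3] = 0.100 M / 90 = 0.00111 M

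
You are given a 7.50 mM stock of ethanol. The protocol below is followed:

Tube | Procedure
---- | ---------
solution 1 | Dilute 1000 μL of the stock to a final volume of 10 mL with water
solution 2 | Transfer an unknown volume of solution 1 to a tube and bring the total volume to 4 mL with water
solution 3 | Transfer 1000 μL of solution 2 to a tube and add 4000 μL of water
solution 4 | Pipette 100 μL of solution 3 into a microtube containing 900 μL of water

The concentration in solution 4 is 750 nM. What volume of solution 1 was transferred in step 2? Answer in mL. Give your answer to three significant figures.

0.200 mL

Step 1: 1000 μL brought to 10 mL → factor 10000/1000 = 10
Step 2: v brought to 4 mL → factor = 4 mL/v
Step 3: 1000 μL + 4000 μL = 5000 μL total → factor 5000/1000 = 5
Step 4: 100 μL + 900 μL = 1000 μL total → factor 1000/100 = 10
Product of known-step factors = 500
Overall factor = 7.50 mM / (750 nM) = 10000
Step-2 factor = 10000 / 500 = 20
v = 4 mL / 20 = 0.200 mL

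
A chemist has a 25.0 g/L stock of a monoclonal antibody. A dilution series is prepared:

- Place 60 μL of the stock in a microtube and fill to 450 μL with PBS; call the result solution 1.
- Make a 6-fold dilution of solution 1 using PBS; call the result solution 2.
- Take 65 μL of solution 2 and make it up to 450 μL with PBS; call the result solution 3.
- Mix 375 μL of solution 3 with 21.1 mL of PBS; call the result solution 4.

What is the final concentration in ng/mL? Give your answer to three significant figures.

Step 1: 60 μL brought to 450 μL → factor 450/60 = 7.5
Step 2: 6-fold → factor 6
Step 3: 65 μL brought to 450 μL → factor 450/65 = 6.9231
Step 4: 375 μL + 21.1 mL = 21475 μL total → factor 21475/375 = 57.267
Overall dilution factor = 7.5 × 6 × 6.9231 × 57.267 = 17841
Final = 25.0 g/L / 17841 = 0.001401 g/L = 1.40 × 10^3 ng/mL

1.40 × 10^3 ng/mL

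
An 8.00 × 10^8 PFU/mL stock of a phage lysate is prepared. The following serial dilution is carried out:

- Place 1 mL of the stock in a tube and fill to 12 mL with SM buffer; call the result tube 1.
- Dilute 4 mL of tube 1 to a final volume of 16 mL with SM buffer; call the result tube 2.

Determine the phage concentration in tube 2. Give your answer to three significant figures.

1.67 × 10^7 PFU/mL

Step 1: 1 mL brought to 12 mL → factor 12/1 = 12
Step 2: 4 mL brought to 16 mL → factor 16/4 = 4
Overall dilution factor = 12 × 4 = 48
Final = 8.00 × 10^8 PFU/mL / 48 = 1.67 × 10^7 PFU/mL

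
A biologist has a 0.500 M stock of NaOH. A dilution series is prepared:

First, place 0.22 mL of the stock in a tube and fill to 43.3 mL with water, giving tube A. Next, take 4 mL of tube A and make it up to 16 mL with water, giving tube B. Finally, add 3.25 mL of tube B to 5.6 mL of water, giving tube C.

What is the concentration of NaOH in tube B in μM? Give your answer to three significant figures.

635 μM

Step 1: 0.22 mL brought to 43.3 mL → factor 43.3/0.22 = 196.82
Step 2: 4 mL brought to 16 mL → factor 16/4 = 4
Dilution factor through tube B = 196.82 × 4 = 787.27
[tube B] = 0.500 M / 787.27 = 0.0006351 M = 635 μM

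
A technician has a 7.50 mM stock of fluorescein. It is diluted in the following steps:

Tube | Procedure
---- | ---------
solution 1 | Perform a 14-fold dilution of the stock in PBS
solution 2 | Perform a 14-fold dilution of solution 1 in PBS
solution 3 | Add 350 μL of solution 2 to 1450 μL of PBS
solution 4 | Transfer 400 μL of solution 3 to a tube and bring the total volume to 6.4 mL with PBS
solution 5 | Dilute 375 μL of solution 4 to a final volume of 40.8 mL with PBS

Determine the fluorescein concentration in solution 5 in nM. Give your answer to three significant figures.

Step 1: 14-fold → factor 14
Step 2: 14-fold → factor 14
Step 3: 350 μL + 1450 μL = 1800 μL total → factor 1800/350 = 5.1429
Step 4: 400 μL brought to 6.4 mL → factor 6400/400 = 16
Step 5: 375 μL brought to 40.8 mL → factor 40800/375 = 108.8
Overall dilution factor = 14 × 14 × 5.1429 × 16 × 108.8 = 1.7547 × 10^6
Final = 7.50 mM / 1.7547 × 10^6 = 4.274 × 10^-6 mM = 4.27 nM

4.27 nM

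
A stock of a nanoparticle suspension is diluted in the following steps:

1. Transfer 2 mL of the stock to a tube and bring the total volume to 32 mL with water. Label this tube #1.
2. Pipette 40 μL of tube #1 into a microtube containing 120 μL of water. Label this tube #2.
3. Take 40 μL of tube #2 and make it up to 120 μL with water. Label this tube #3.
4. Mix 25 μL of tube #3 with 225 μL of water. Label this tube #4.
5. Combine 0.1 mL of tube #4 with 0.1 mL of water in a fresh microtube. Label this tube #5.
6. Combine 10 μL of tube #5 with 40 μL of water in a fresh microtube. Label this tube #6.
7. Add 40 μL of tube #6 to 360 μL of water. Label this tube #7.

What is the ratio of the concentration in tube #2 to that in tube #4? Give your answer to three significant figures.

30.0

Step 1: 2 mL brought to 32 mL → factor 32/2 = 16
Step 2: 40 μL + 120 μL = 160 μL total → factor 160/40 = 4
Step 3: 40 μL brought to 120 μL → factor 120/40 = 3
Step 4: 25 μL + 225 μL = 250 μL total → factor 250/25 = 10
Dilution factor to tube #2 = 64; to tube #4 = 1920
[tube #2]/[tube #4] = (factor to tube #4)/(factor to tube #2) = 1920/64 = 30.0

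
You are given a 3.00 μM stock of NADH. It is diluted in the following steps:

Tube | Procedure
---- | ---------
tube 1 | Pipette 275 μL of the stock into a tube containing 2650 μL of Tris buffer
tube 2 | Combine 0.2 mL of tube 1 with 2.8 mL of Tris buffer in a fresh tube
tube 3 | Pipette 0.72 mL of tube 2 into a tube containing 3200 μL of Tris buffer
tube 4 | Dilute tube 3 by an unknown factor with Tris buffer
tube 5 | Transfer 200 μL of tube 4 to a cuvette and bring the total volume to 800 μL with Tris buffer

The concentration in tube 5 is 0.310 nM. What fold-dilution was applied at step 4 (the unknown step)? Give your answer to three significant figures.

2.79-fold

Step 1: 275 μL + 2650 μL = 2925 μL total → factor 2925/275 = 10.636
Step 2: 0.2 mL + 2.8 mL = 3 mL total → factor 3/0.2 = 15
Step 3: 0.72 mL + 3200 μL = 3.92 mL total → factor 3.92/0.72 = 5.4444
Step 4: unknown factor x
Step 5: 200 μL brought to 800 μL → factor 800/200 = 4
Product of known-step factors = 3474.5
Overall factor = 3.00 μM / (0.310 nM) = 9677.4
x = 9677.4 / 3474.5 = 2.79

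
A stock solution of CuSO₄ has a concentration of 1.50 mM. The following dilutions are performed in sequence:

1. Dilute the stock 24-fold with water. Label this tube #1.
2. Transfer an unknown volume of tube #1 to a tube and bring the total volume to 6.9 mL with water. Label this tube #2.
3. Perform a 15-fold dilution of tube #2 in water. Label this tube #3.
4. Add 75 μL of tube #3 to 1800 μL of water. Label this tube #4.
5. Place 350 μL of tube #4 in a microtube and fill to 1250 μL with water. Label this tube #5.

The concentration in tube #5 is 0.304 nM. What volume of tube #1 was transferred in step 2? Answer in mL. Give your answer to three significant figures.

Step 1: 24-fold → factor 24
Step 2: v brought to 6.9 mL → factor = 6.9 mL/v
Step 3: 15-fold → factor 15
Step 4: 75 μL + 1800 μL = 1875 μL total → factor 1875/75 = 25
Step 5: 350 μL brought to 1250 μL → factor 1250/350 = 3.5714
Product of known-step factors = 32143
Overall factor = 1.50 mM / (0.304 nM) = 4.9342 × 10^6
Step-2 factor = 4.9342 × 10^6 / 32143 = 153.51
v = 6.9 mL / 153.51 = 0.0449 mL

0.0449 mL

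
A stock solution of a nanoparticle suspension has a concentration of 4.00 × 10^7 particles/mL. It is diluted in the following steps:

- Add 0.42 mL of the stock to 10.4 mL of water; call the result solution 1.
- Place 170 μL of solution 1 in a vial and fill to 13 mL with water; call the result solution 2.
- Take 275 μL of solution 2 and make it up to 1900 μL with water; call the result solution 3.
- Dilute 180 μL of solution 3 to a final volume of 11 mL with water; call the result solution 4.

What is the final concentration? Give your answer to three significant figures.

Step 1: 0.42 mL + 10.4 mL = 10.82 mL total → factor 10.82/0.42 = 25.762
Step 2: 170 μL brought to 13 mL → factor 13000/170 = 76.471
Step 3: 275 μL brought to 1900 μL → factor 1900/275 = 6.9091
Step 4: 180 μL brought to 11 mL → factor 11000/180 = 61.111
Overall dilution factor = 25.762 × 76.471 × 6.9091 × 61.111 = 8.3179 × 10^5
Final = 4.00 × 10^7 particles/mL / 8.3179 × 10^5 = 48.1 particles/mL

48.1 particles/mL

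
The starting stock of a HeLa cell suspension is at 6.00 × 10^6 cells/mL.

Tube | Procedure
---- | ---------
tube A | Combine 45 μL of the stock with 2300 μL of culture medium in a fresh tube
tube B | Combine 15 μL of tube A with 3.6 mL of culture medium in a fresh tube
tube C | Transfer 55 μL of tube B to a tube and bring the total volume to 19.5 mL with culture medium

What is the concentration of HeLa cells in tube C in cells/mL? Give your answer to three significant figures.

Step 1: 45 μL + 2300 μL = 2345 μL total → factor 2345/45 = 52.111
Step 2: 15 μL + 3.6 mL = 3615 μL total → factor 3615/15 = 241
Step 3: 55 μL brought to 19.5 mL → factor 19500/55 = 354.55
Overall dilution factor = 52.111 × 241 × 354.55 = 4.4527 × 10^6
Final = 6.00 × 10^6 cells/mL / 4.4527 × 10^6 = 1.35 cells/mL

1.35 cells/mL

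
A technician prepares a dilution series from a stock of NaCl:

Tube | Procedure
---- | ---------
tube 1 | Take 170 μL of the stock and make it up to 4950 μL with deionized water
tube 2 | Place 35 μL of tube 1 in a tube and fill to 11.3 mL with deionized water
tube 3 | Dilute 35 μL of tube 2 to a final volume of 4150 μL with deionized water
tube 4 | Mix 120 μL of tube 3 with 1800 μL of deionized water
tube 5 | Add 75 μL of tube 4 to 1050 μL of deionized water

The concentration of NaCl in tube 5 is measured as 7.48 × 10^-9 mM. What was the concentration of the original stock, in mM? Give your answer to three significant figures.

Step 1: 170 μL brought to 4950 μL → factor 4950/170 = 29.118
Step 2: 35 μL brought to 11.3 mL → factor 11300/35 = 322.86
Step 3: 35 μL brought to 4150 μL → factor 4150/35 = 118.57
Step 4: 120 μL + 1800 μL = 1920 μL total → factor 1920/120 = 16
Step 5: 75 μL + 1050 μL = 1125 μL total → factor 1125/75 = 15
Overall dilution factor = 29.118 × 322.86 × 118.57 × 16 × 15 = 2.6752 × 10^8
Stock = 7.48 × 10^-9 mM × 2.6752 × 10^8 = 2.00 mM

2.00 mM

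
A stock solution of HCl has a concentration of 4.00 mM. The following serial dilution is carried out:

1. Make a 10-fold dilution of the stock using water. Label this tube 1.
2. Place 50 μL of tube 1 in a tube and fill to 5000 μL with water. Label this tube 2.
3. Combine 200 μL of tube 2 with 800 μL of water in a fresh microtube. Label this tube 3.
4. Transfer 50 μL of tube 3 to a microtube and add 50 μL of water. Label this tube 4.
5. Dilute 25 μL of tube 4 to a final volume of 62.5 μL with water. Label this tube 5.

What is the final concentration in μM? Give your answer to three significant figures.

0.160 μM

Step 1: 10-fold → factor 10
Step 2: 50 μL brought to 5000 μL → factor 5000/50 = 100
Step 3: 200 μL + 800 μL = 1000 μL total → factor 1000/200 = 5
Step 4: 50 μL + 50 μL = 100 μL total → factor 100/50 = 2
Step 5: 25 μL brought to 62.5 μL → factor 62.5/25 = 2.5
Overall dilution factor = 10 × 100 × 5 × 2 × 2.5 = 25000
Final = 4.00 mM / 25000 = 0.0001600 mM = 0.160 μM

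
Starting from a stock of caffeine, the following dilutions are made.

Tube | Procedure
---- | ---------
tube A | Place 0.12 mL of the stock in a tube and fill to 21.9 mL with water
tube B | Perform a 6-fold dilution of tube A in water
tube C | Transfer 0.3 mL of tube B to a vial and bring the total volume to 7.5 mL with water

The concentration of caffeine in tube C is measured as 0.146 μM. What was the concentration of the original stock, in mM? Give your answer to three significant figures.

Step 1: 0.12 mL brought to 21.9 mL → factor 21.9/0.12 = 182.5
Step 2: 6-fold → factor 6
Step 3: 0.3 mL brought to 7.5 mL → factor 7.5/0.3 = 25
Overall dilution factor = 182.5 × 6 × 25 = 27375
Stock = 0.146 μM × 27375 = 3997 μM = 4.00 mM

4.00 mM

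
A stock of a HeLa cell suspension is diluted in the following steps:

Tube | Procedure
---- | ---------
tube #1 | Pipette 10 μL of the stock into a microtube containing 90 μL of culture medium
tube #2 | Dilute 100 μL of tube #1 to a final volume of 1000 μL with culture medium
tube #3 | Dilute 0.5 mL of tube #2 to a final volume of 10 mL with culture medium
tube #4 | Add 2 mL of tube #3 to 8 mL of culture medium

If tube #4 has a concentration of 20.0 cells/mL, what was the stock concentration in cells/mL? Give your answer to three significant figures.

2.00 × 10^5 cells/mL

Step 1: 10 μL + 90 μL = 100 μL total → factor 100/10 = 10
Step 2: 100 μL brought to 1000 μL → factor 1000/100 = 10
Step 3: 0.5 mL brought to 10 mL → factor 10/0.5 = 20
Step 4: 2 mL + 8 mL = 10 mL total → factor 10/2 = 5
Overall dilution factor = 10 × 10 × 20 × 5 = 10000
Stock = 20.0 cells/mL × 10000 = 2.00 × 10^5 cells/mL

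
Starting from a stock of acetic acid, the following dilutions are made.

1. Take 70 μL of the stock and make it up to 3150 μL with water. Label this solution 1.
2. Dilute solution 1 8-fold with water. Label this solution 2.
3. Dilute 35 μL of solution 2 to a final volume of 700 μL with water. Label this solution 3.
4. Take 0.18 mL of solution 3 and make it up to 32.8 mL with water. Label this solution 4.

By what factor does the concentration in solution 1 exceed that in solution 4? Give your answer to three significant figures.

2.92 × 10^4

Step 1: 70 μL brought to 3150 μL → factor 3150/70 = 45
Step 2: 8-fold → factor 8
Step 3: 35 μL brought to 700 μL → factor 700/35 = 20
Step 4: 0.18 mL brought to 32.8 mL → factor 32.8/0.18 = 182.22
Dilution factor to solution 1 = 45; to solution 4 = 1.312 × 10^6
[solution 1]/[solution 4] = (factor to solution 4)/(factor to solution 1) = 1.312 × 10^6/45 = 2.92 × 10^4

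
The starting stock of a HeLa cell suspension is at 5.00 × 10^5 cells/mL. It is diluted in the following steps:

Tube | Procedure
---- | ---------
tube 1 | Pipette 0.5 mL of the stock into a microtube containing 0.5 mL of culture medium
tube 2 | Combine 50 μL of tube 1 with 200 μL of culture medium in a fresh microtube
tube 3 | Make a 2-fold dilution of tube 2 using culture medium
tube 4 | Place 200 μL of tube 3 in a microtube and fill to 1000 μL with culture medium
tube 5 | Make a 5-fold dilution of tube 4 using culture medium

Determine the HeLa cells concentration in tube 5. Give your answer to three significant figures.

Step 1: 0.5 mL + 0.5 mL = 1 mL total → factor 1/0.5 = 2
Step 2: 50 μL + 200 μL = 250 μL total → factor 250/50 = 5
Step 3: 2-fold → factor 2
Step 4: 200 μL brought to 1000 μL → factor 1000/200 = 5
Step 5: 5-fold → factor 5
Overall dilution factor = 2 × 5 × 2 × 5 × 5 = 500
Final = 5.00 × 10^5 cells/mL / 500 = 1.00 × 10^3 cells/mL

1.00 × 10^3 cells/mL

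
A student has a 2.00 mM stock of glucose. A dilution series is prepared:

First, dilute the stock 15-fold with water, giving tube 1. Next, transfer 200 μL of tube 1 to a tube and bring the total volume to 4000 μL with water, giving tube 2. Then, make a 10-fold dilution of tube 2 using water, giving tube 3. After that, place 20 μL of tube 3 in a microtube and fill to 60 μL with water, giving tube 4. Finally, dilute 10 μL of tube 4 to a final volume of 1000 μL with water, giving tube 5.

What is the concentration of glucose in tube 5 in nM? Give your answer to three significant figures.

Step 1: 15-fold → factor 15
Step 2: 200 μL brought to 4000 μL → factor 4000/200 = 20
Step 3: 10-fold → factor 10
Step 4: 20 μL brought to 60 μL → factor 60/20 = 3
Step 5: 10 μL brought to 1000 μL → factor 1000/10 = 100
Overall dilution factor = 15 × 20 × 10 × 3 × 100 = 9 × 10^5
Final = 2.00 mM / 9 × 10^5 = 2.222 × 10^-6 mM = 2.22 nM

2.22 nM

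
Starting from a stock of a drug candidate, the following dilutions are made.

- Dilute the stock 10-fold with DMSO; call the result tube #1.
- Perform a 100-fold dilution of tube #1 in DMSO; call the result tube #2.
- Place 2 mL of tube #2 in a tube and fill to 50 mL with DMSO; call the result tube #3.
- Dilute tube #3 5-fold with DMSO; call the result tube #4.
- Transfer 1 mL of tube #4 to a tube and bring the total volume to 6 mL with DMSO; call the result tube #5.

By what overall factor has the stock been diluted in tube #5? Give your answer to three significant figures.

7.50 × 10^5

Step 1: 10-fold → factor 10
Step 2: 100-fold → factor 100
Step 3: 2 mL brought to 50 mL → factor 50/2 = 25
Step 4: 5-fold → factor 5
Step 5: 1 mL brought to 6 mL → factor 6/1 = 6
Overall dilution factor = 10 × 100 × 25 × 5 × 6 = 7.5 × 10^5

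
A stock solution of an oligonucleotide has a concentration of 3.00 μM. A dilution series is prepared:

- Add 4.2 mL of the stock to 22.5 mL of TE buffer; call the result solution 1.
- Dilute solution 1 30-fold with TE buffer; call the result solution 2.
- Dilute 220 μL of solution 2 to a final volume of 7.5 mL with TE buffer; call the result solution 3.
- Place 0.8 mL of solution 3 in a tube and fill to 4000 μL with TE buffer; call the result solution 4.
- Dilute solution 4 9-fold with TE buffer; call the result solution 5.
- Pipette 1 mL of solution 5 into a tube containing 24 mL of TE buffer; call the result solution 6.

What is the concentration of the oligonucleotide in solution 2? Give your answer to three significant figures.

0.0157 μM

Step 1: 4.2 mL + 22.5 mL = 26.7 mL total → factor 26.7/4.2 = 6.3571
Step 2: 30-fold → factor 30
Dilution factor through solution 2 = 6.3571 × 30 = 190.71
[solution 2] = 3.00 μM / 190.71 = 0.0157 μM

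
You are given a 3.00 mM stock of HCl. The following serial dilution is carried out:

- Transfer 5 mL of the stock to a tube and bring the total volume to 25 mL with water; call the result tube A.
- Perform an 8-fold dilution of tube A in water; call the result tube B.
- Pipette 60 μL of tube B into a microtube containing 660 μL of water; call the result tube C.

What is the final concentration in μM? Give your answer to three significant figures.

Step 1: 5 mL brought to 25 mL → factor 25/5 = 5
Step 2: 8-fold → factor 8
Step 3: 60 μL + 660 μL = 720 μL total → factor 720/60 = 12
Overall dilution factor = 5 × 8 × 12 = 480
Final = 3.00 mM / 480 = 0.006250 mM = 6.25 μM

6.25 μM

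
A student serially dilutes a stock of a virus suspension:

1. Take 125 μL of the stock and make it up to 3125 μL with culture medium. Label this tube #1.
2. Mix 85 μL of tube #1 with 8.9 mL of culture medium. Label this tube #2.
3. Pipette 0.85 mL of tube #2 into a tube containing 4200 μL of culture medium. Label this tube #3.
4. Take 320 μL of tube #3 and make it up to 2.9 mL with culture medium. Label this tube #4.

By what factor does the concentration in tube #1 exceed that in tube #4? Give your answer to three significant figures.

5.69 × 10^3

Step 1: 125 μL brought to 3125 μL → factor 3125/125 = 25
Step 2: 85 μL + 8.9 mL = 8985 μL total → factor 8985/85 = 105.71
Step 3: 0.85 mL + 4200 μL = 5.05 mL total → factor 5.05/0.85 = 5.9412
Step 4: 320 μL brought to 2.9 mL → factor 2900/320 = 9.0625
Dilution factor to tube #1 = 25; to tube #4 = 1.4229 × 10^5
[tube #1]/[tube #4] = (factor to tube #4)/(factor to tube #1) = 1.4229 × 10^5/25 = 5.69 × 10^3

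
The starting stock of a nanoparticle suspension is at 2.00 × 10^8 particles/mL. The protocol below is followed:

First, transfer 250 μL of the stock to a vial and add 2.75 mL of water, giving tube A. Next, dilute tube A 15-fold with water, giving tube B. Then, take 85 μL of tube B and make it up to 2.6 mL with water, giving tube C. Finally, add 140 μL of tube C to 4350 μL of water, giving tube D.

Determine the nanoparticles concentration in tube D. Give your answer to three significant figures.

Step 1: 250 μL + 2.75 mL = 3000 μL total → factor 3000/250 = 12
Step 2: 15-fold → factor 15
Step 3: 85 μL brought to 2.6 mL → factor 2600/85 = 30.588
Step 4: 140 μL + 4350 μL = 4490 μL total → factor 4490/140 = 32.071
Overall dilution factor = 12 × 15 × 30.588 × 32.071 = 1.7658 × 10^5
Final = 2.00 × 10^8 particles/mL / 1.7658 × 10^5 = 1.13 × 10^3 particles/mL

1.13 × 10^3 particles/mL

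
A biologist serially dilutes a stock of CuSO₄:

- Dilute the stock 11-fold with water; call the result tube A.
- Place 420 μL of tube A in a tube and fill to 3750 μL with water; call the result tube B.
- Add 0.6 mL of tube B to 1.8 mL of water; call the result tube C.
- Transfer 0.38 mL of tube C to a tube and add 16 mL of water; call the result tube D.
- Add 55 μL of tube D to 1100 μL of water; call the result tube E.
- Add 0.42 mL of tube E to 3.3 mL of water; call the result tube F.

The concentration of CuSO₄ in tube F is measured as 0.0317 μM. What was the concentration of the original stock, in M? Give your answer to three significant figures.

Step 1: 11-fold → factor 11
Step 2: 420 μL brought to 3750 μL → factor 3750/420 = 8.9286
Step 3: 0.6 mL + 1.8 mL = 2.4 mL total → factor 2.4/0.6 = 4
Step 4: 0.38 mL + 16 mL = 16.38 mL total → factor 16.38/0.38 = 43.105
Step 5: 55 μL + 1100 μL = 1155 μL total → factor 1155/55 = 21
Step 6: 0.42 mL + 3.3 mL = 3.72 mL total → factor 3.72/0.42 = 8.8571
Overall dilution factor = 11 × 8.9286 × 4 × 43.105 × 21 × 8.8571 = 3.1498 × 10^6
Stock = 0.0317 μM × 3.1498 × 10^6 = 9.985 × 10^4 μM = 0.0998 M

0.0998 M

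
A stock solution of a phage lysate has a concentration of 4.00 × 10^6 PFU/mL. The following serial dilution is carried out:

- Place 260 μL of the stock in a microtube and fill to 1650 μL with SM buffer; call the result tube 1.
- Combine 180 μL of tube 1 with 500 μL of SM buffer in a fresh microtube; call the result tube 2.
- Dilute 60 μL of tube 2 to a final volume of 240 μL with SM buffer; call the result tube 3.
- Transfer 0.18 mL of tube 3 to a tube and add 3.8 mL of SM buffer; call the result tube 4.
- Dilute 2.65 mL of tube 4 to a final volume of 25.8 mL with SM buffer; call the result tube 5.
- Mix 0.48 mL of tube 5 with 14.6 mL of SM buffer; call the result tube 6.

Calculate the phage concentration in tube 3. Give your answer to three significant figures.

Step 1: 260 μL brought to 1650 μL → factor 1650/260 = 6.3462
Step 2: 180 μL + 500 μL = 680 μL total → factor 680/180 = 3.7778
Step 3: 60 μL brought to 240 μL → factor 240/60 = 4
Dilution factor through tube 3 = 6.3462 × 3.7778 × 4 = 95.897
[tube 3] = 4.00 × 10^6 PFU/mL / 95.897 = 4.17 × 10^4 PFU/mL

4.17 × 10^4 PFU/mL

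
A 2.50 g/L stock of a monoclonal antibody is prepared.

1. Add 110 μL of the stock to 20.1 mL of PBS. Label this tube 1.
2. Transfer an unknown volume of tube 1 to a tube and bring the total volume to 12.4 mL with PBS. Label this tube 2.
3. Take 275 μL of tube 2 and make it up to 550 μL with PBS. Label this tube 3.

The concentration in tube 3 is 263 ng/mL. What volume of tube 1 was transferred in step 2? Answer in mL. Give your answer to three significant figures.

Step 1: 110 μL + 20.1 mL = 20210 μL total → factor 20210/110 = 183.73
Step 2: v brought to 12.4 mL → factor = 12.4 mL/v
Step 3: 275 μL brought to 550 μL → factor 550/275 = 2
Product of known-step factors = 367.45
Overall factor = 2.50 g/L / (263 ng/mL) = 9505.7
Step-2 factor = 9505.7 / 367.45 = 25.869
v = 12.4 mL / 25.869 = 0.479 mL

0.479 mL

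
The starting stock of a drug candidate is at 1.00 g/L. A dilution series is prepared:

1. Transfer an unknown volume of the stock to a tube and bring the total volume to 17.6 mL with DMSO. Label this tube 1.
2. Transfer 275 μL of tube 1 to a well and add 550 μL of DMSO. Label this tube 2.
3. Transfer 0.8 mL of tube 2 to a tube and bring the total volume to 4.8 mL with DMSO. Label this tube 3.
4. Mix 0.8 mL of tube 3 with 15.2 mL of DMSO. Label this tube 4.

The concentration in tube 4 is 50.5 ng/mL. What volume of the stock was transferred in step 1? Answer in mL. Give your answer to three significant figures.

0.320 mL

Step 1: v brought to 17.6 mL → factor = 17.6 mL/v
Step 2: 275 μL + 550 μL = 825 μL total → factor 825/275 = 3
Step 3: 0.8 mL brought to 4.8 mL → factor 4.8/0.8 = 6
Step 4: 0.8 mL + 15.2 mL = 16 mL total → factor 16/0.8 = 20
Product of known-step factors = 360
Overall factor = 1.00 g/L / (50.5 ng/mL) = 19802
Step-1 factor = 19802 / 360 = 55.006
v = 17.6 mL / 55.006 = 0.320 mL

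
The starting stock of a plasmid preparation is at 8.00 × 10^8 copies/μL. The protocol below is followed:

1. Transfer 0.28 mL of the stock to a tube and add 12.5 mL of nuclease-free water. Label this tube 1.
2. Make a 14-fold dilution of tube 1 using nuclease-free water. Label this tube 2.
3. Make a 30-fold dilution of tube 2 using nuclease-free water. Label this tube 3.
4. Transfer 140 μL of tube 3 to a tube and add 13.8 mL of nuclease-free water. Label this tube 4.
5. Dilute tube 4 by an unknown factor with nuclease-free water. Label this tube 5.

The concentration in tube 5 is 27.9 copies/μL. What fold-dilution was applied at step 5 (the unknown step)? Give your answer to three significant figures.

15.0-fold

Step 1: 0.28 mL + 12.5 mL = 12.78 mL total → factor 12.78/0.28 = 45.643
Step 2: 14-fold → factor 14
Step 3: 30-fold → factor 30
Step 4: 140 μL + 13.8 mL = 13940 μL total → factor 13940/140 = 99.571
Step 5: unknown factor x
Product of known-step factors = 1.9088 × 10^6
Overall factor = 8.00 × 10^8 copies/μL / (27.9 copies/μL) = 2.8674 × 10^7
x = 2.8674 × 10^7 / 1.9088 × 10^6 = 15.0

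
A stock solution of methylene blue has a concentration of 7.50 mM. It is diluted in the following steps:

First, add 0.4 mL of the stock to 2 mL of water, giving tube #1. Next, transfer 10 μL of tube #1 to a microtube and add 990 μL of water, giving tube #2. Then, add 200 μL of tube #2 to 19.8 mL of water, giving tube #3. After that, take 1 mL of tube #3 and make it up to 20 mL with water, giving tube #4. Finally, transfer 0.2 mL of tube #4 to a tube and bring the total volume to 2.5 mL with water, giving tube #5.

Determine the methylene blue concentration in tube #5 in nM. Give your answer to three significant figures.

0.500 nM

Step 1: 0.4 mL + 2 mL = 2.4 mL total → factor 2.4/0.4 = 6
Step 2: 10 μL + 990 μL = 1000 μL total → factor 1000/10 = 100
Step 3: 200 μL + 19.8 mL = 20000 μL total → factor 20000/200 = 100
Step 4: 1 mL brought to 20 mL → factor 20/1 = 20
Step 5: 0.2 mL brought to 2.5 mL → factor 2.5/0.2 = 12.5
Overall dilution factor = 6 × 100 × 100 × 20 × 12.5 = 1.5 × 10^7
Final = 7.50 mM / 1.5 × 10^7 = 5.000 × 10^-7 mM = 0.500 nM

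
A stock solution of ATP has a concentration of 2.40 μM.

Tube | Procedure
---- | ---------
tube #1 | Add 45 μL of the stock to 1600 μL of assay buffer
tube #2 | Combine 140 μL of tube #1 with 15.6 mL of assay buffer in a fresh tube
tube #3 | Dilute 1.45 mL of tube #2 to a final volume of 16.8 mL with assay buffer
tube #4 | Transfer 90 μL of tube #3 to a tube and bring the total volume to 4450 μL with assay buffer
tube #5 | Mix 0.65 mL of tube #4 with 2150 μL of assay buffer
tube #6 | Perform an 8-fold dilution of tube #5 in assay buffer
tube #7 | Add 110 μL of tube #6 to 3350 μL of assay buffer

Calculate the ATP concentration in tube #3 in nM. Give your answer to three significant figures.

0.0504 nM

Step 1: 45 μL + 1600 μL = 1645 μL total → factor 1645/45 = 36.556
Step 2: 140 μL + 15.6 mL = 15740 μL total → factor 15740/140 = 112.43
Step 3: 1.45 mL brought to 16.8 mL → factor 16.8/1.45 = 11.586
Dilution factor through tube #3 = 36.556 × 112.43 × 11.586 = 47618
[tube #3] = 2.40 μM / 47618 = 5.040 × 10^-5 μM = 0.0504 nM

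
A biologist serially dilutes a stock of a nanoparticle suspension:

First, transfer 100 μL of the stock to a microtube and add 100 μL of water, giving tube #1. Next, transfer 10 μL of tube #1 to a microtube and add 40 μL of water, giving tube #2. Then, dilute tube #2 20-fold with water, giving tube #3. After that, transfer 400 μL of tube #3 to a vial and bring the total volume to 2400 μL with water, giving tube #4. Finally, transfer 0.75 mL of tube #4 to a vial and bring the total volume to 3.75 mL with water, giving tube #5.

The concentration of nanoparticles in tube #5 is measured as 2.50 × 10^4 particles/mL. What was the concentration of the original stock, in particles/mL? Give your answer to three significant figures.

Step 1: 100 μL + 100 μL = 200 μL total → factor 200/100 = 2
Step 2: 10 μL + 40 μL = 50 μL total → factor 50/10 = 5
Step 3: 20-fold → factor 20
Step 4: 400 μL brought to 2400 μL → factor 2400/400 = 6
Step 5: 0.75 mL brought to 3.75 mL → factor 3.75/0.75 = 5
Overall dilution factor = 2 × 5 × 20 × 6 × 5 = 6000
Stock = 2.50 × 10^4 particles/mL × 6000 = 1.50 × 10^8 particles/mL

1.50 × 10^8 particles/mL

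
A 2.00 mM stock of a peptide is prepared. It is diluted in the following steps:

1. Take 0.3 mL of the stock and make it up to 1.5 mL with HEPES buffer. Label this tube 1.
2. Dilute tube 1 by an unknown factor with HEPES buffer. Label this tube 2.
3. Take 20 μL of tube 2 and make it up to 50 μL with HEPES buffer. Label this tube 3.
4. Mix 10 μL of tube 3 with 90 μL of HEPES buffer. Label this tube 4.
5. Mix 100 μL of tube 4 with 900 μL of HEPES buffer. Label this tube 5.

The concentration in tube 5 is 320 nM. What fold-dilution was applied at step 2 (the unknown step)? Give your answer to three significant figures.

5.00-fold

Step 1: 0.3 mL brought to 1.5 mL → factor 1.5/0.3 = 5
Step 2: unknown factor x
Step 3: 20 μL brought to 50 μL → factor 50/20 = 2.5
Step 4: 10 μL + 90 μL = 100 μL total → factor 100/10 = 10
Step 5: 100 μL + 900 μL = 1000 μL total → factor 1000/100 = 10
Product of known-step factors = 1250
Overall factor = 2.00 mM / (320 nM) = 6250
x = 6250 / 1250 = 5.00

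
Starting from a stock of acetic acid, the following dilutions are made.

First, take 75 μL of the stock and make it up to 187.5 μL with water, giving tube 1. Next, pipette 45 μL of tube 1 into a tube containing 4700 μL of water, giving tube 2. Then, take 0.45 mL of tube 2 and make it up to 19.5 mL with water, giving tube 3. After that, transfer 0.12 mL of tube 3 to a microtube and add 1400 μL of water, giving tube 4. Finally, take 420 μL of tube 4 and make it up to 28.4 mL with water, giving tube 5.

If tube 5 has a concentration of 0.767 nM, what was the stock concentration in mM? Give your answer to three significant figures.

7.50 mM

Step 1: 75 μL brought to 187.5 μL → factor 187.5/75 = 2.5
Step 2: 45 μL + 4700 μL = 4745 μL total → factor 4745/45 = 105.44
Step 3: 0.45 mL brought to 19.5 mL → factor 19.5/0.45 = 43.333
Step 4: 0.12 mL + 1400 μL = 1.52 mL total → factor 1.52/0.12 = 12.667
Step 5: 420 μL brought to 28.4 mL → factor 28400/420 = 67.619
Overall dilution factor = 2.5 × 105.44 × 43.333 × 12.667 × 67.619 = 9.784 × 10^6
Stock = 0.767 nM × 9.784 × 10^6 = 7.504 × 10^6 nM = 7.50 mM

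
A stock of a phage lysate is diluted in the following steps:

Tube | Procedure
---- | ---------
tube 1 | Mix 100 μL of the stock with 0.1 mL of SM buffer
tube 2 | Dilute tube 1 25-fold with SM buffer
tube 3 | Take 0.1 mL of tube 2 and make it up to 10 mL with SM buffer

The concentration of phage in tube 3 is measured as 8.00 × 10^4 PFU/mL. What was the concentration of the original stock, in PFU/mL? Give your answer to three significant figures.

4.00 × 10^8 PFU/mL

Step 1: 100 μL + 0.1 mL = 200 μL total → factor 200/100 = 2
Step 2: 25-fold → factor 25
Step 3: 0.1 mL brought to 10 mL → factor 10/0.1 = 100
Overall dilution factor = 2 × 25 × 100 = 5000
Stock = 8.00 × 10^4 PFU/mL × 5000 = 4.00 × 10^8 PFU/mL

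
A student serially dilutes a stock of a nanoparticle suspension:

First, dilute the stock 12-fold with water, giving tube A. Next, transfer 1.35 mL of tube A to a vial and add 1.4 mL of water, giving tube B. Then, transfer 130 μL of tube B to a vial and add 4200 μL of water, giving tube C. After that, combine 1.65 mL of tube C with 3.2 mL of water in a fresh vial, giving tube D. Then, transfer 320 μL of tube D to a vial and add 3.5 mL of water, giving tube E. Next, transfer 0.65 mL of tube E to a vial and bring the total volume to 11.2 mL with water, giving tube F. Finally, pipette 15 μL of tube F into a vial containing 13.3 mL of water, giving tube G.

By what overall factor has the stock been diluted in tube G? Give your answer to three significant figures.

4.37 × 10^8

Step 1: 12-fold → factor 12
Step 2: 1.35 mL + 1.4 mL = 2.75 mL total → factor 2.75/1.35 = 2.037
Step 3: 130 μL + 4200 μL = 4330 μL total → factor 4330/130 = 33.308
Step 4: 1.65 mL + 3.2 mL = 4.85 mL total → factor 4.85/1.65 = 2.9394
Step 5: 320 μL + 3.5 mL = 3820 μL total → factor 3820/320 = 11.938
Step 6: 0.65 mL brought to 11.2 mL → factor 11.2/0.65 = 17.231
Step 7: 15 μL + 13.3 mL = 13315 μL total → factor 13315/15 = 887.67
Overall dilution factor = 12 × 2.037 × 33.308 × 2.9394 × 11.938 × 17.231 × 887.67 = 4.3697 × 10^8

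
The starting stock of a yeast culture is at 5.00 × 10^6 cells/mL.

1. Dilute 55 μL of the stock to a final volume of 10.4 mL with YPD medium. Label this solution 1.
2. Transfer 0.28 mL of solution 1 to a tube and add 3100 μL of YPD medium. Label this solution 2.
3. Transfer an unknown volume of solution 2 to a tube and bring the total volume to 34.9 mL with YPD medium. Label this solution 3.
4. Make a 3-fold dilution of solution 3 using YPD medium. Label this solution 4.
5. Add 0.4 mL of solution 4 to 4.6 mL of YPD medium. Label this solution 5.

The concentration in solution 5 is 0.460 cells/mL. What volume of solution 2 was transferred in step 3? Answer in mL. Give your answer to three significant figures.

0.275 mL

Step 1: 55 μL brought to 10.4 mL → factor 10400/55 = 189.09
Step 2: 0.28 mL + 3100 μL = 3.38 mL total → factor 3.38/0.28 = 12.071
Step 3: v brought to 34.9 mL → factor = 34.9 mL/v
Step 4: 3-fold → factor 3
Step 5: 0.4 mL + 4.6 mL = 5 mL total → factor 5/0.4 = 12.5
Product of known-step factors = 85597
Overall factor = 5.00 × 10^6 cells/mL / (0.460 cells/mL) = 1.087 × 10^7
Step-3 factor = 1.087 × 10^7 / 85597 = 126.98
v = 34.9 mL / 126.98 = 0.275 mL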